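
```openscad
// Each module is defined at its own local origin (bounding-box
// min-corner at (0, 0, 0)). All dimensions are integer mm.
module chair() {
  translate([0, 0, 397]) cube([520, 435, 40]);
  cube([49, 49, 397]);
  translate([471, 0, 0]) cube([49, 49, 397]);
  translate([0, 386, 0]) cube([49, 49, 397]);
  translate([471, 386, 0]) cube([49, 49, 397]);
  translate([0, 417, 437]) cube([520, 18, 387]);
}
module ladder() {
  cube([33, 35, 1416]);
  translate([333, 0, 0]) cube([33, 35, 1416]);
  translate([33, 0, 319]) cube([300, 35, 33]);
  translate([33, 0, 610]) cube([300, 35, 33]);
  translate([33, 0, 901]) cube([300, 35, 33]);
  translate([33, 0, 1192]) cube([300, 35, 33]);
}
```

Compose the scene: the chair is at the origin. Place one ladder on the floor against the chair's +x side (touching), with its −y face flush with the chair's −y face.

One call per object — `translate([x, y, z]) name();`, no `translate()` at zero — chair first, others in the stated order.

chair();
translate([520, 0, 0]) ladder();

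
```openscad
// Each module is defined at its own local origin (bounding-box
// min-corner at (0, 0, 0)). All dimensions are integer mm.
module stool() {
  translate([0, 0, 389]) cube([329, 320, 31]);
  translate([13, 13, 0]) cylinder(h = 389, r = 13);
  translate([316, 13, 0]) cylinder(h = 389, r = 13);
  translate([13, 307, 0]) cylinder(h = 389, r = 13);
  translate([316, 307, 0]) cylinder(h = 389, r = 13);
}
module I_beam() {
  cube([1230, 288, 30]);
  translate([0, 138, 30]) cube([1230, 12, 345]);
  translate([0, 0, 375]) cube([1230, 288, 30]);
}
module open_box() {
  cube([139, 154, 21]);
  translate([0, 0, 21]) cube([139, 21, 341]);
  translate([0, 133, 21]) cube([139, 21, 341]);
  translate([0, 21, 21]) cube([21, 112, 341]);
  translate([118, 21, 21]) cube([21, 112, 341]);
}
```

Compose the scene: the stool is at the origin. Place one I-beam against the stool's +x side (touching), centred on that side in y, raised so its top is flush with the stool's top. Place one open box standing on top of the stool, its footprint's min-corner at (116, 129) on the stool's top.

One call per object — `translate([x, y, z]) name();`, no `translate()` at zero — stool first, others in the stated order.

stool();
translate([329, 16, 15]) I_beam();
translate([116, 129, 420]) open_box();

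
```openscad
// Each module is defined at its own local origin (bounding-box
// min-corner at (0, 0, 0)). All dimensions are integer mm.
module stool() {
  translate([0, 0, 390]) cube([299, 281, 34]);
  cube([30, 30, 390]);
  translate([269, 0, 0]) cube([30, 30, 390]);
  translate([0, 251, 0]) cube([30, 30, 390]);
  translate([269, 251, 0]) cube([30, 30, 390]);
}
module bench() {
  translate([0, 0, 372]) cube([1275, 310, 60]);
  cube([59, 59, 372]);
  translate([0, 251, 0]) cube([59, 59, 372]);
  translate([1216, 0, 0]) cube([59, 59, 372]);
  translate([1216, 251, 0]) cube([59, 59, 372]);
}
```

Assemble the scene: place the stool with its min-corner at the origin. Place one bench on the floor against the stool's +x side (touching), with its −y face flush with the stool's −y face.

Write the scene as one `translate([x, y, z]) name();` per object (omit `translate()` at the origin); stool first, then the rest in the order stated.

stool();
translate([299, 0, 0]) bench();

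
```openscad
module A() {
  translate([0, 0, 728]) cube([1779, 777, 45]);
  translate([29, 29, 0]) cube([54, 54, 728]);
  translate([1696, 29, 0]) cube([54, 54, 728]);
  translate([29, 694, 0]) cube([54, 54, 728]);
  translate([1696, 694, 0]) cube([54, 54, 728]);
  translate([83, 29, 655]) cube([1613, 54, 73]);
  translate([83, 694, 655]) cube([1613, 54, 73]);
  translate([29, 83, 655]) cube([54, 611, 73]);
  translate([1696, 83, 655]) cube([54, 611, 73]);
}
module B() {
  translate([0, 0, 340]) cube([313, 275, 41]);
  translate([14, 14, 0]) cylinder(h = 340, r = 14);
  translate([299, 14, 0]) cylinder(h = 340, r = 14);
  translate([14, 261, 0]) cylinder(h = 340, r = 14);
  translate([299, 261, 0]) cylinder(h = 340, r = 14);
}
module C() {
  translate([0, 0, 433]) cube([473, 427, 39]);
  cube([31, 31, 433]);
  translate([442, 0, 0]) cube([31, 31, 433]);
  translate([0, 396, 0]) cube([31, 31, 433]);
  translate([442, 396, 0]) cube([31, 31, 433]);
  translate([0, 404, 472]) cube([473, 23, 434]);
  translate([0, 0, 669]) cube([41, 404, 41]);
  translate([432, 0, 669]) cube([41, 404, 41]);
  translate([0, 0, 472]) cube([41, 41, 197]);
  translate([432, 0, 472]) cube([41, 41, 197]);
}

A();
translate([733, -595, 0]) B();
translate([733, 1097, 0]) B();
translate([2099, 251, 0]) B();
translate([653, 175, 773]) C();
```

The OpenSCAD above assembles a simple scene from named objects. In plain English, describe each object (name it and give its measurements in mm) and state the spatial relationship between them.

A is a table with a 1779×777 mm rectangular top, 45 mm thick, top surface at z = 773 mm, supported by four 54×54 mm square legs, each inset 29 mm from the nearest pair of top edges, running from the floor. Four apron rails, 54 mm thick and 73 mm tall, run between adjacent legs with their top edges flush with the underside of the top and their outer faces flush with the legs' outer faces.

B is a simple wooden stool: a rectangular seat 313 mm (x) by 275 mm (y), 41 mm thick, top face at z = 381 mm, on four round legs, each 28 mm in diameter. The legs rest on z = 0, each leg's axis is inset half a diameter from the nearest pair of seat edges (so the leg's bounding box is flush with the corner).

C is a chair. The seat is a 473×427×39 mm slab with its top at z = 472 mm, on four 31×31 mm corner legs (flush with the seat edges, standing on z = 0). A flat backrest 23 mm thick, 434 mm tall, spans the full seat width and rises from the seat top along its +y edge, rear face flush with the rear of the seat. Two armrests of 41×41 mm section run along each side from the seat's front edge to the front of the backrest, top faces 238 mm above the seat top and outer faces flush with the seat's x-edges; a 41×41 mm post under the front of each armrest stands on the seat at the front corner.

Three stools sit around the table at the −y, +y, +x sides. The chair is on top of the table, centred.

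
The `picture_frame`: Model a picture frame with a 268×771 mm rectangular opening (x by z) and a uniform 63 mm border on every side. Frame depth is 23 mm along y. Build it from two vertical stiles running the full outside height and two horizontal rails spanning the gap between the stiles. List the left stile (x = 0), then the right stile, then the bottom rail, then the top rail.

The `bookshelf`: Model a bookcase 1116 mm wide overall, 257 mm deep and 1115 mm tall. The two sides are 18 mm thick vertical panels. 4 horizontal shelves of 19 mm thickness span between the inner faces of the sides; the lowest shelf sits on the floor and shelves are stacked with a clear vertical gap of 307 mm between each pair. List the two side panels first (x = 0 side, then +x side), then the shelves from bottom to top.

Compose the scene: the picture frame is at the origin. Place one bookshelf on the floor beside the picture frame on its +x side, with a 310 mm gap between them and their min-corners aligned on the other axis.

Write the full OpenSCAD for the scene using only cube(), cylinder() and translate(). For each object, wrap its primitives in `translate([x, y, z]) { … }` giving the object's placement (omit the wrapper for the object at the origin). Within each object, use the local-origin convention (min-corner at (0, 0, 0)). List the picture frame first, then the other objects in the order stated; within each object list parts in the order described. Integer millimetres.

cube([63, 23, 897]);
translate([331, 0, 0]) cube([63, 23, 897]);
translate([63, 0, 0]) cube([268, 23, 63]);
translate([63, 0, 834]) cube([268, 23, 63]);
translate([704, 0, 0]) {
  cube([18, 257, 1115]);
  translate([1098, 0, 0]) cube([18, 257, 1115]);
  translate([18, 0, 0]) cube([1080, 257, 19]);
  translate([18, 0, 326]) cube([1080, 257, 19]);
  translate([18, 0, 652]) cube([1080, 257, 19]);
  translate([18, 0, 978]) cube([1080, 257, 19]);
}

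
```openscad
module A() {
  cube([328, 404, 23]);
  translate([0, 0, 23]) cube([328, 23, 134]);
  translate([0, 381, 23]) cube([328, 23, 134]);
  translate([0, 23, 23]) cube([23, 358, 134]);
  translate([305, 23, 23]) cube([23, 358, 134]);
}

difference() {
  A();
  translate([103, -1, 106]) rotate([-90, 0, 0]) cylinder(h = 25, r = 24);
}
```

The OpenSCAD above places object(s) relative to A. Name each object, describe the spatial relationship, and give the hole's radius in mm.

The subtracted cylinder has r = 24 mm.

A is an open box. The open box has a circular hole through its front wall. The hole's radius is 24 mm.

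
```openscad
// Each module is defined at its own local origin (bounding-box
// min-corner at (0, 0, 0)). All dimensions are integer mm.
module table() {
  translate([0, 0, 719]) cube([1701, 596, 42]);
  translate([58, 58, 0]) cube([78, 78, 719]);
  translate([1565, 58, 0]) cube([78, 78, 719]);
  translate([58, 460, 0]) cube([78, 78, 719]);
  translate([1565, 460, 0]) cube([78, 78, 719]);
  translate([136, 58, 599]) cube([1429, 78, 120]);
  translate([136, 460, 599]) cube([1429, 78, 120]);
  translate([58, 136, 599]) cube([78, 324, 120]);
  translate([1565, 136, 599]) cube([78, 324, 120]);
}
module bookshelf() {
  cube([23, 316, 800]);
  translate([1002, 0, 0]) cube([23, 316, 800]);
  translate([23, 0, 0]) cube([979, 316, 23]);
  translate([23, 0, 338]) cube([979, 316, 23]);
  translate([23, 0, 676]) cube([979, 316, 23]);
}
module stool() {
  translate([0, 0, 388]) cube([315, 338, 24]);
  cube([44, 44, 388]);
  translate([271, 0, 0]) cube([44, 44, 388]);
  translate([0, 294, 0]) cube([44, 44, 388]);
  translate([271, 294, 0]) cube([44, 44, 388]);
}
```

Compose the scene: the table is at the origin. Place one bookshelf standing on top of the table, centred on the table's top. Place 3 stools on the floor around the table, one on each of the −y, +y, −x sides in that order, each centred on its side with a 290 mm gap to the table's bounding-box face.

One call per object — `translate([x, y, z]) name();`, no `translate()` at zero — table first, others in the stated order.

table();
translate([338, 140, 761]) bookshelf();
translate([693, -628, 0]) stool();
translate([693, 886, 0]) stool();
translate([-605, 129, 0]) stool();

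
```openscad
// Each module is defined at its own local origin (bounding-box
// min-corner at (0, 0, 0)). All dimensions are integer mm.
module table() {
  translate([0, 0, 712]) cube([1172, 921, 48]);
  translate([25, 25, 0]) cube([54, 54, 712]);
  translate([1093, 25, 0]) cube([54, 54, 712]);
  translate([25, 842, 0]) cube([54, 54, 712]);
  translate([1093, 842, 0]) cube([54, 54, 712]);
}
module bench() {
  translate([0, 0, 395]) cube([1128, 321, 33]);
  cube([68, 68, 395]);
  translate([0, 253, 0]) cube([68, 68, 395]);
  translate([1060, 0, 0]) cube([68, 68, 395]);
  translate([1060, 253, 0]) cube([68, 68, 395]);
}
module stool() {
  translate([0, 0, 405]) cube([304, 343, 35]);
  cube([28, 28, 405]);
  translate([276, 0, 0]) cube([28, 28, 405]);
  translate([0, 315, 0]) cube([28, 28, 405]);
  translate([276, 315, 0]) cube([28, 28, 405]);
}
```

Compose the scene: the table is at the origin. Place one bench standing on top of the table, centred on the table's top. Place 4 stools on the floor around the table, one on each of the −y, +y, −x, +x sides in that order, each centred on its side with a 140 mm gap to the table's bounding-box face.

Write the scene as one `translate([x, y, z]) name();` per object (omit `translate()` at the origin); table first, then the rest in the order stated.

table();
translate([22, 300, 760]) bench();
translate([434, -483, 0]) stool();
translate([434, 1061, 0]) stool();
translate([-444, 289, 0]) stool();
translate([1312, 289, 0]) stool();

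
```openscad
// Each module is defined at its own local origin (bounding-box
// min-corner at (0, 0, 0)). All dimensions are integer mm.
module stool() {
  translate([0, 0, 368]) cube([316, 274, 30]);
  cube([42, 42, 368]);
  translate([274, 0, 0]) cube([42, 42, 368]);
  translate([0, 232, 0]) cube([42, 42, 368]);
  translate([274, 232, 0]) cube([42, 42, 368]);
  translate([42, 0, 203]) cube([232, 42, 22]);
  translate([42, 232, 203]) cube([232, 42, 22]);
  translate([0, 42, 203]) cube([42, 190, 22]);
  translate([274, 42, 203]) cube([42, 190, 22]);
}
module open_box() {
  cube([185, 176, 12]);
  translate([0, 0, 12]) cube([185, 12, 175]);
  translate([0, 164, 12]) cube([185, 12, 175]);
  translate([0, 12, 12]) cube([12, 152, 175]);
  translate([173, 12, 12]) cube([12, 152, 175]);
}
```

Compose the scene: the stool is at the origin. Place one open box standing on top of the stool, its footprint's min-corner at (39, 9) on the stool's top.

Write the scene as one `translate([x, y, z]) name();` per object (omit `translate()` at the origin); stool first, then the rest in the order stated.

stool();
translate([39, 9, 398]) open_box();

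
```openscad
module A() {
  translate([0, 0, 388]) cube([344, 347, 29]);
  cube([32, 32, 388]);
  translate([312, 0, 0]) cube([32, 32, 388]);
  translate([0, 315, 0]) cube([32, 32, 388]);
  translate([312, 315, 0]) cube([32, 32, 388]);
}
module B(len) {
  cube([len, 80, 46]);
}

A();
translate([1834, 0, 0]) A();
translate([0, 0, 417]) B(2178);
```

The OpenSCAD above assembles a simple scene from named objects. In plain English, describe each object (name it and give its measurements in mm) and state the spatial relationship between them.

A is a four-legged stool. The seat is 344×347 mm, 29 mm thick, top at z = 417 mm. It stands on four square legs, each 32×32 mm in cross-section, from z = 0 to the seat underside, each flush with a corner of the seat.

B is a rectangular beam 2178 mm long (x), 80 mm deep (y), 46 mm thick (z).

The beam spans the tops of two stools placed 1490 mm apart, resting at z = 417 mm.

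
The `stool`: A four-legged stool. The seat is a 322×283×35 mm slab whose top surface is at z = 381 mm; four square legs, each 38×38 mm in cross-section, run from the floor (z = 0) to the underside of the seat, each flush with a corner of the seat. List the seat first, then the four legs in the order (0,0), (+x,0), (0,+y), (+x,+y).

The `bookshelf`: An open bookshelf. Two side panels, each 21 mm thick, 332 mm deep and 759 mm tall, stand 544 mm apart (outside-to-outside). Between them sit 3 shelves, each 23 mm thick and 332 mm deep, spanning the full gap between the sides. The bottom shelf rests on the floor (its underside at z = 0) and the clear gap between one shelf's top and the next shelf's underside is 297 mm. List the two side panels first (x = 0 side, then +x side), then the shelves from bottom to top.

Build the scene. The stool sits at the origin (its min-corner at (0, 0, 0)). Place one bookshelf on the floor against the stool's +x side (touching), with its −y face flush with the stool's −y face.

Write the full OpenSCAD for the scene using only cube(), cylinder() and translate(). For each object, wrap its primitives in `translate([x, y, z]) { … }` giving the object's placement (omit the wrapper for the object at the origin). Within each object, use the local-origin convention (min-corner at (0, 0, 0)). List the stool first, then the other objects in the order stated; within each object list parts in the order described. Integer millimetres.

translate([0, 0, 346]) cube([322, 283, 35]);
cube([38, 38, 346]);
translate([284, 0, 0]) cube([38, 38, 346]);
translate([0, 245, 0]) cube([38, 38, 346]);
translate([284, 245, 0]) cube([38, 38, 346]);
translate([322, 0, 0]) {
  cube([21, 332, 759]);
  translate([523, 0, 0]) cube([21, 332, 759]);
  translate([21, 0, 0]) cube([502, 332, 23]);
  translate([21, 0, 320]) cube([502, 332, 23]);
  translate([21, 0, 640]) cube([502, 332, 23]);
}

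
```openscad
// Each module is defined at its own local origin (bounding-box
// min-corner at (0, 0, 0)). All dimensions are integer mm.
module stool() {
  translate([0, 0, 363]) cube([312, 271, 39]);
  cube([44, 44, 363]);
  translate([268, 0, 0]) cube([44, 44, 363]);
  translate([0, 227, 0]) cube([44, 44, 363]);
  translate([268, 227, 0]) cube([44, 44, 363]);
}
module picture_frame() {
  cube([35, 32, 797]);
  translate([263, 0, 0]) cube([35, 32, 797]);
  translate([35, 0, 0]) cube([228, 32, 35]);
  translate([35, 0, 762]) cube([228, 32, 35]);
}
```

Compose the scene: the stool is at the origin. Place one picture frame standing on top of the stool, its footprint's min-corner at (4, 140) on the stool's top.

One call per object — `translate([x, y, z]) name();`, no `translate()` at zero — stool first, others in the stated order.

stool();
translate([4, 140, 402]) picture_frame();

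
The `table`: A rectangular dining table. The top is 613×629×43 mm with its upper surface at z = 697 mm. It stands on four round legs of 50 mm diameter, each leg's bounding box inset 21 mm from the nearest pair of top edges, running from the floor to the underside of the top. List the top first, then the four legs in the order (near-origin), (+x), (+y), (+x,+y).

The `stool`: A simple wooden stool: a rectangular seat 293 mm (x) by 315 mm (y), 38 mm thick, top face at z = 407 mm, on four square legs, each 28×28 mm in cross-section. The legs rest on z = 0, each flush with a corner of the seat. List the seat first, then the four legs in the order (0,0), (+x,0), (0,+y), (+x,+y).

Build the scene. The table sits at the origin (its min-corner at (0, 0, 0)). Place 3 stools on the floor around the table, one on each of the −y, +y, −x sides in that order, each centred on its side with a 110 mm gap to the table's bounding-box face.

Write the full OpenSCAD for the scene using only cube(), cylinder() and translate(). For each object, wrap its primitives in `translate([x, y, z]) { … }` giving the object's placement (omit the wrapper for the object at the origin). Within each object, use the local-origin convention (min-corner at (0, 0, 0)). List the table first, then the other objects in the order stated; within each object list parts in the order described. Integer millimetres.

translate([0, 0, 654]) cube([613, 629, 43]);
translate([46, 46, 0]) cylinder(h = 654, r = 25);
translate([567, 46, 0]) cylinder(h = 654, r = 25);
translate([46, 583, 0]) cylinder(h = 654, r = 25);
translate([567, 583, 0]) cylinder(h = 654, r = 25);
translate([160, -425, 0]) {
  translate([0, 0, 369]) cube([293, 315, 38]);
  cube([28, 28, 369]);
  translate([265, 0, 0]) cube([28, 28, 369]);
  translate([0, 287, 0]) cube([28, 28, 369]);
  translate([265, 287, 0]) cube([28, 28, 369]);
}
translate([160, 739, 0]) {
  translate([0, 0, 369]) cube([293, 315, 38]);
  cube([28, 28, 369]);
  translate([265, 0, 0]) cube([28, 28, 369]);
  translate([0, 287, 0]) cube([28, 28, 369]);
  translate([265, 287, 0]) cube([28, 28, 369]);
}
translate([-403, 157, 0]) {
  translate([0, 0, 369]) cube([293, 315, 38]);
  cube([28, 28, 369]);
  translate([265, 0, 0]) cube([28, 28, 369]);
  translate([0, 287, 0]) cube([28, 28, 369]);
  translate([265, 287, 0]) cube([28, 28, 369]);
}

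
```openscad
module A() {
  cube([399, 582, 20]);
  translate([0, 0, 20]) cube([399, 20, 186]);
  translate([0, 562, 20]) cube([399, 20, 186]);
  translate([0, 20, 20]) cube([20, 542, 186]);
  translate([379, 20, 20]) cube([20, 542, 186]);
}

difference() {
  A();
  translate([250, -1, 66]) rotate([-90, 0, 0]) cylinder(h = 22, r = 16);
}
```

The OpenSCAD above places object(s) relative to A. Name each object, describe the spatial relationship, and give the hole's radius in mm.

The subtracted cylinder has r = 16 mm.

A is an open box. The open box has a circular hole through its front wall. The hole's radius is 16 mm.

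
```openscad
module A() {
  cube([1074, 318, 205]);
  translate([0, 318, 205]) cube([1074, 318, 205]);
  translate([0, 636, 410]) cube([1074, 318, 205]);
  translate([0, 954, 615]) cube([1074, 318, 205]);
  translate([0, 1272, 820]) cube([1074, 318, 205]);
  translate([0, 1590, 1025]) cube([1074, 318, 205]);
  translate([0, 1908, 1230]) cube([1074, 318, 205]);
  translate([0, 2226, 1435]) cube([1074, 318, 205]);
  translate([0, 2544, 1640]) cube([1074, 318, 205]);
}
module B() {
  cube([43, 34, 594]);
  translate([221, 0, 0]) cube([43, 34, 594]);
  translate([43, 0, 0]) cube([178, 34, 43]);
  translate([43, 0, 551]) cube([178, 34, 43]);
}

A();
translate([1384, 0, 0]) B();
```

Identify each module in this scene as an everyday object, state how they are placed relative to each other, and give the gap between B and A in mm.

The picture frame's nearest face is 310 mm from the staircase's +x face.

A is a staircase. B is a picture frame. The picture frame is on the floor beside the staircase on its +x side. The gap between the picture frame and the staircase is 310 mm.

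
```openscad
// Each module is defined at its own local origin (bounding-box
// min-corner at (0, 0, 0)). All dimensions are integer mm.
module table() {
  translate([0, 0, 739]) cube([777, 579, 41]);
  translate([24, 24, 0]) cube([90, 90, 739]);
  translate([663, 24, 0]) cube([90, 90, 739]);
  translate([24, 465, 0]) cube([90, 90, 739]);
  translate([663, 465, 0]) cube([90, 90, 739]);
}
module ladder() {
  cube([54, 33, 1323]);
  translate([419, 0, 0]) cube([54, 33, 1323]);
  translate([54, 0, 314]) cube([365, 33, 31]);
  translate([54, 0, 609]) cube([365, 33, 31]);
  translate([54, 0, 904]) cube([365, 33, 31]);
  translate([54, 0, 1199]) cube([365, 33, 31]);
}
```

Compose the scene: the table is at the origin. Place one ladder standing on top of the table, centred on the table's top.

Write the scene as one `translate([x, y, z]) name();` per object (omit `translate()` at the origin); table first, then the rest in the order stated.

table();
translate([152, 273, 780]) ladder();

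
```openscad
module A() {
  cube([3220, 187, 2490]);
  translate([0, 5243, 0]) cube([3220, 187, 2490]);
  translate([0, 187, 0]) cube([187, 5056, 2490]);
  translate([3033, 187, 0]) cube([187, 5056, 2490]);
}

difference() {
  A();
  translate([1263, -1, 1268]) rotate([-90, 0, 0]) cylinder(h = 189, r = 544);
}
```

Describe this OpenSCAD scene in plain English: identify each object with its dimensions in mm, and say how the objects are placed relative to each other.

A is a box-shaped house frame (walls only): outside footprint 3220×5430 mm, wall height 2490 mm, wall thickness 187 mm. The two y-facing walls run the full x-width; the two x-facing walls fit between the inner faces of the y-facing walls.

The house frame has a circular hole of radius 544 mm through its front wall, centred at (x = 1263, z = 1268).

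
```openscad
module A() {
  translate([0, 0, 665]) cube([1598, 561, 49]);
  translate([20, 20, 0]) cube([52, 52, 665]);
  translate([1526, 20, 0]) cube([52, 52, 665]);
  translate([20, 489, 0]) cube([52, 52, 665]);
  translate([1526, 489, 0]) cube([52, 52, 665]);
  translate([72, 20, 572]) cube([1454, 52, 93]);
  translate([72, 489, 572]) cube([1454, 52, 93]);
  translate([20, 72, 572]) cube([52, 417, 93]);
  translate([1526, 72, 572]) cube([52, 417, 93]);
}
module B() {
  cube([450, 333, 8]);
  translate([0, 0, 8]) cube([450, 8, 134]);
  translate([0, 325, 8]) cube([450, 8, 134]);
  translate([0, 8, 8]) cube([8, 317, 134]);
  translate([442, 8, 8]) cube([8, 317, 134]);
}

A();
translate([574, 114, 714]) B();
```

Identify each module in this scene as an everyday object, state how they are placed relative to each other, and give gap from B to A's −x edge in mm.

The open box's min-x is at 574; the table's min-x is 0; gap = 574 mm.

A is a table. B is an open box. The open box is on top of the table, centred. The gap from the open box to the table's −x edge is 574 mm.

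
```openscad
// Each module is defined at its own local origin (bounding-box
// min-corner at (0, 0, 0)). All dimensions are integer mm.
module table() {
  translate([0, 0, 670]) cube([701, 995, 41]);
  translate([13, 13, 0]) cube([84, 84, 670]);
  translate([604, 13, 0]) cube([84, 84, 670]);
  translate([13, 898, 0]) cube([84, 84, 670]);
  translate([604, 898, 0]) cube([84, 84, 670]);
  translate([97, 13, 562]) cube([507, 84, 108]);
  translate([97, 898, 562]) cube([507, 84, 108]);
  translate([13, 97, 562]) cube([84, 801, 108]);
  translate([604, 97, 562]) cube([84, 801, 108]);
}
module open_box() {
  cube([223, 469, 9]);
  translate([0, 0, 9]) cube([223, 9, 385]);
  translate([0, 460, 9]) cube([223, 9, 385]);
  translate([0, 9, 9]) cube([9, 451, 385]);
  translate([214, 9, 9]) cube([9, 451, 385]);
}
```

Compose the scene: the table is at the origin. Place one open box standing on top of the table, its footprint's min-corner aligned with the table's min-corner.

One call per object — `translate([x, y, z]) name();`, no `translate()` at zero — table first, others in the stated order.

table();
translate([0, 0, 711]) open_box();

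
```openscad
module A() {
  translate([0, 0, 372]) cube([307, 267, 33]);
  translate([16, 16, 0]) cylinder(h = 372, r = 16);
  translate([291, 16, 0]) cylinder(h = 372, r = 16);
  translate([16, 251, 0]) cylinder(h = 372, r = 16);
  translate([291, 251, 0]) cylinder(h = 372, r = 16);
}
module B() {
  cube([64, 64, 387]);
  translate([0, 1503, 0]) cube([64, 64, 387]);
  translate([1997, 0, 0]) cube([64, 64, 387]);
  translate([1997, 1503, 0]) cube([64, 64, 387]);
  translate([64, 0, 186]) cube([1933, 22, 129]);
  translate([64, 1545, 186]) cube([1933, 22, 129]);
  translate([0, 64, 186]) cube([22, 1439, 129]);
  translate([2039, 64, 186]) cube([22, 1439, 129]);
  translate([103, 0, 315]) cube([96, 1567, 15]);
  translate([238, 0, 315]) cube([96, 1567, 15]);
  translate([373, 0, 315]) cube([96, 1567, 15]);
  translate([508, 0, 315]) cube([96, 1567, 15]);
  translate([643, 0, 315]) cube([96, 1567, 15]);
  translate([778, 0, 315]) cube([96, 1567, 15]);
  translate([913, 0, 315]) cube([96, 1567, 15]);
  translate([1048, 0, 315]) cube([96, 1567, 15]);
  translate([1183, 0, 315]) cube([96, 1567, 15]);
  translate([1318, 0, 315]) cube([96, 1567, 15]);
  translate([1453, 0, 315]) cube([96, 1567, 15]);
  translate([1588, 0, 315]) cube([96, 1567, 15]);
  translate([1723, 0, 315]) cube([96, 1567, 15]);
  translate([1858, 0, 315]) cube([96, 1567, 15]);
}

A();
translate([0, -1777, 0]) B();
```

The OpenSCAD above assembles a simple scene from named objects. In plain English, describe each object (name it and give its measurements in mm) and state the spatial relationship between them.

A is a simple wooden stool: a rectangular seat 307 mm (x) by 267 mm (y), 33 mm thick, top face at z = 405 mm, on four round legs, each 32 mm in diameter. The legs rest on z = 0, each leg's axis is inset half a diameter from the nearest pair of seat edges (so the leg's bounding box is flush with the corner).

B is a bed frame 2061 mm long (x) by 1567 mm wide (y). Four 64×64 mm corner posts, 387 mm tall, at the corners of the footprint. Four rails of 22 mm thickness and 129 mm height run between adjacent posts with their undersides at z = 186 mm, their outer faces flush with the outside of the frame (the two x-running rails run between the posts' inner faces; the two y-running rails run between the posts' inner faces). 14 slats, each 96 mm wide (x) and 15 mm thick, lie across the top of the two x-running rails, running the full 1567 mm width of the frame in y; the slats are evenly spaced along x between the inner faces of the end posts with equal gaps (rounded down to the nearest mm) at the −x end and between each pair — any rounding remainder accumulates at the +x end.

The bed frame is on the floor beside the stool on its −y side.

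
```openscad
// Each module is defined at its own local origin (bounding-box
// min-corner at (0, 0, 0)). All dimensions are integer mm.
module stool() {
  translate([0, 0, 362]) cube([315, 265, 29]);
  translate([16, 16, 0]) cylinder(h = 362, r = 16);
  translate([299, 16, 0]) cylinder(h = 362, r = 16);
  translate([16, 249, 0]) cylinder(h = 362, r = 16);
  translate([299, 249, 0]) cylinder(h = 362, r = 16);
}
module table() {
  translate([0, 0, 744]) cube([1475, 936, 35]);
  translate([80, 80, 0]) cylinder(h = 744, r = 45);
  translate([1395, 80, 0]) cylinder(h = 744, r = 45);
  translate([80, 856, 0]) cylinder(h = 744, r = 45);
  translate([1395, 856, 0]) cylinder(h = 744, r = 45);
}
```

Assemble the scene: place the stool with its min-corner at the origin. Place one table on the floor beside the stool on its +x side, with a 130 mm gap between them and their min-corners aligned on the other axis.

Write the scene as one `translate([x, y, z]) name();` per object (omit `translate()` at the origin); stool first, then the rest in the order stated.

stool();
translate([445, 0, 0]) table();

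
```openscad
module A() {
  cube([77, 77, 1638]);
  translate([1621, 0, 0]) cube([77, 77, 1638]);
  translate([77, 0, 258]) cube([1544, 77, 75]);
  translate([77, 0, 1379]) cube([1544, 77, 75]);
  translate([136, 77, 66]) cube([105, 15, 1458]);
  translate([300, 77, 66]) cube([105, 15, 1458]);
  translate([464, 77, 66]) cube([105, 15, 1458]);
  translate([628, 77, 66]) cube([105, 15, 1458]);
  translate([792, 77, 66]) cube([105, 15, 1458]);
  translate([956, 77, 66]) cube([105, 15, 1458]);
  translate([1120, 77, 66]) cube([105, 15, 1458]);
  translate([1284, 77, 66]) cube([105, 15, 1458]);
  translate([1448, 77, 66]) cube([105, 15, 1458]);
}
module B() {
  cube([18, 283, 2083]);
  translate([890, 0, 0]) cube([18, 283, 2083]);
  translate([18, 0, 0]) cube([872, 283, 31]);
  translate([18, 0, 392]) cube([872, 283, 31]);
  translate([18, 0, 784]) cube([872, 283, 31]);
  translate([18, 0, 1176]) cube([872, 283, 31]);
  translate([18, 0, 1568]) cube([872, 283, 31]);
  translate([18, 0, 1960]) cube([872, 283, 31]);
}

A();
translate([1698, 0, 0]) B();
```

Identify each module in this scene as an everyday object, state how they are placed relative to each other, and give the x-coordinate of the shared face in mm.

A is a fence section. B is a bookshelf. The bookshelf is against the fence section's +x side, with their −y faces flush. The x-coordinate of the shared face is 1698 mm.

The fence section's +x face and the bookshelf's −x face are both at x = 1698 mm.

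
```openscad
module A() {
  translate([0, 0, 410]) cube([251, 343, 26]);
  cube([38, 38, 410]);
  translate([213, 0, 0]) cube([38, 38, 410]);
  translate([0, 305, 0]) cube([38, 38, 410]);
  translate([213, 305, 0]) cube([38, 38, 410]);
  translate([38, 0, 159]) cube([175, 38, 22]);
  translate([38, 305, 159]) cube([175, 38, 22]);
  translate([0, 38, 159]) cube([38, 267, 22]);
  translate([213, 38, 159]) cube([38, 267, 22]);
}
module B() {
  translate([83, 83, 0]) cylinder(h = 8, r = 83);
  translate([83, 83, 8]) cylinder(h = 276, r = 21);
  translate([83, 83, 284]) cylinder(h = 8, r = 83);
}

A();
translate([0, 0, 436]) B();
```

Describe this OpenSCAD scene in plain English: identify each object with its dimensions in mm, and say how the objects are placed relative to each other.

A is a simple wooden stool: a rectangular seat 251 mm (x) by 343 mm (y), 26 mm thick, top face at z = 436 mm, on four square legs, each 38×38 mm in cross-section. The legs rest on z = 0, each flush with a corner of the seat. Four stretchers, 38 mm wide and 22 mm tall, connect adjacent legs with their undersides at z = 159 mm, each running between the inner faces of the legs it joins and aligned with the legs' outer faces on the other axis.

B is a spool: two coaxial disc flanges of radius 83 mm and thickness 8 mm, joined by a core cylinder of radius 21 mm and height 276 mm. The lower flange rests on z = 0 and the three cylinders share a vertical axis.

The spool is on top of the stool.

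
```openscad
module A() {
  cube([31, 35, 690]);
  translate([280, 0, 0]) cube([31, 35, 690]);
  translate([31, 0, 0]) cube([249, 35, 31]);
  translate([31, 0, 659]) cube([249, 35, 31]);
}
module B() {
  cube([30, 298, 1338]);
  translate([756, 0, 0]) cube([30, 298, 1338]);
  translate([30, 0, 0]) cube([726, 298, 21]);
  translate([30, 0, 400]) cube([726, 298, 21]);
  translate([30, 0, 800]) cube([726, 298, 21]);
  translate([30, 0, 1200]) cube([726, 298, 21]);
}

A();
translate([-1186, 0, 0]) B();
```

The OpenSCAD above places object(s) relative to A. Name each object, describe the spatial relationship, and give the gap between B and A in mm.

A is a picture frame. B is a bookshelf. The bookshelf is on the floor beside the picture frame on its −x side. The gap between the bookshelf and the picture frame is 400 mm.

The bookshelf's nearest face is 400 mm from the picture frame's −x face.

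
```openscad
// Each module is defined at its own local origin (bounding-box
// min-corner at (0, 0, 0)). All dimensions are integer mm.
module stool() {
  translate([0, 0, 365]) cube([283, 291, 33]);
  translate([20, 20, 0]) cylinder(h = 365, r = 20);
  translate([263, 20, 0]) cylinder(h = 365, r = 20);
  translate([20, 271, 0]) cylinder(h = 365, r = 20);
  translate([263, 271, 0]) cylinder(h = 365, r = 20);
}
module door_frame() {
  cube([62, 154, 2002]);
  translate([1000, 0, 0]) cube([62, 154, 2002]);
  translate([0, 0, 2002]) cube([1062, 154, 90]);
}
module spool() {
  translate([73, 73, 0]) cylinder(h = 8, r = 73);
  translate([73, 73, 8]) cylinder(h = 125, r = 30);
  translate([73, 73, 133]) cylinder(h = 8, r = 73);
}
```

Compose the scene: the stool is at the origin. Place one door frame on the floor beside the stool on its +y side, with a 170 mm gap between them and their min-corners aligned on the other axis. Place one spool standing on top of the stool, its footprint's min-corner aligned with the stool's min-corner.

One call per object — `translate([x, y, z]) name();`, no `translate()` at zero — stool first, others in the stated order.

stool();
translate([0, 461, 0]) door_frame();
translate([0, 0, 398]) spool();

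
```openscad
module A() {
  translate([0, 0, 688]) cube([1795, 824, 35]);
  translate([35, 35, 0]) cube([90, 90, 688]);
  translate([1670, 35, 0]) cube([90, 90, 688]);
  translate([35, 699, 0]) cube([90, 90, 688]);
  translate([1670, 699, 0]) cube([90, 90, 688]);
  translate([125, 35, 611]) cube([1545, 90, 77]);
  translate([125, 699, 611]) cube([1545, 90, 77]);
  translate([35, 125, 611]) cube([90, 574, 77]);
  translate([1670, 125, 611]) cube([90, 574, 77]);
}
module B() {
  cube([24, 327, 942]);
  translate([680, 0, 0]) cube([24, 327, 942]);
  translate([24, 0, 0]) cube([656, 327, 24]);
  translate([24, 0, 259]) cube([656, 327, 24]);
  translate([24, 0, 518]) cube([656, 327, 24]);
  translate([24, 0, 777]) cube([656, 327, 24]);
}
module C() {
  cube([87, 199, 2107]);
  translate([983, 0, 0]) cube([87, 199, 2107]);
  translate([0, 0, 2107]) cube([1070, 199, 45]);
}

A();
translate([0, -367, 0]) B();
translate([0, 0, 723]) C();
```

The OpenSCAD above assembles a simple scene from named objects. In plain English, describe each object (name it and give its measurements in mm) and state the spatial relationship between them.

A is a table with a 1795×824 mm rectangular top, 35 mm thick, top surface at z = 723 mm, supported by four 90×90 mm square legs, each inset 35 mm from the nearest pair of top edges, running from the floor. Four apron rails, 90 mm thick and 77 mm tall, run between adjacent legs with their top edges flush with the underside of the top and their outer faces flush with the legs' outer faces.

B is a bookshelf 704 mm wide overall, 327 mm deep and 942 mm tall. The two sides are 24 mm thick vertical panels. 4 horizontal shelves of 24 mm thickness span between the inner faces of the sides; the lowest shelf sits on the floor and shelves are stacked with a clear vertical gap of 235 mm between each pair.

C is a rectangular door frame: two vertical jambs of 87×199 mm section, 2107 mm tall, with a clear opening 896 mm wide between their inner faces. A header 45 mm tall and 199 mm deep lies on top of the jambs and spans the full outside width.

The bookshelf is on the floor beside the table on its −y side. The door frame is on top of the table.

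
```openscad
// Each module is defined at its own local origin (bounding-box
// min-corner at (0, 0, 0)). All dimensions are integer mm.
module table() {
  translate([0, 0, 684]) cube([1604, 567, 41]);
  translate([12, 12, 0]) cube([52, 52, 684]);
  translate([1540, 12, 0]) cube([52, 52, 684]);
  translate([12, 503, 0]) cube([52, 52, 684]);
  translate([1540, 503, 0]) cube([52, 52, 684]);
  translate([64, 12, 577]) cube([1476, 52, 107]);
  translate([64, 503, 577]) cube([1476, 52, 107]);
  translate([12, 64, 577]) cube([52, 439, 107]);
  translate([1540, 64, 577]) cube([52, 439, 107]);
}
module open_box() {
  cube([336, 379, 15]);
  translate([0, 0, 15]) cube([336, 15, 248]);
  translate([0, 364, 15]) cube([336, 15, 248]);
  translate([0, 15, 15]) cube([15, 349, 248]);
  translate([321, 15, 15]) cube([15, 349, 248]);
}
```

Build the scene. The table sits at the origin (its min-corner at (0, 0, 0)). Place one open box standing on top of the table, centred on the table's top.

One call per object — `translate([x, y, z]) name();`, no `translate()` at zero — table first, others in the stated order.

table();
translate([634, 94, 725]) open_box();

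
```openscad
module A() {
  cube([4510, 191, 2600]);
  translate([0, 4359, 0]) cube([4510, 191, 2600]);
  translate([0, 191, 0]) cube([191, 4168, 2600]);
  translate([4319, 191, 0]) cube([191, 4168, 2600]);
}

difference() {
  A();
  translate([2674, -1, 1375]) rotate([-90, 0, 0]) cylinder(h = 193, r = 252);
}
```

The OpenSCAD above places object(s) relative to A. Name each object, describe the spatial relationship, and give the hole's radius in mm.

A is a house frame. The house frame has a circular hole through its front wall. The hole's radius is 252 mm.

The subtracted cylinder has r = 252 mm.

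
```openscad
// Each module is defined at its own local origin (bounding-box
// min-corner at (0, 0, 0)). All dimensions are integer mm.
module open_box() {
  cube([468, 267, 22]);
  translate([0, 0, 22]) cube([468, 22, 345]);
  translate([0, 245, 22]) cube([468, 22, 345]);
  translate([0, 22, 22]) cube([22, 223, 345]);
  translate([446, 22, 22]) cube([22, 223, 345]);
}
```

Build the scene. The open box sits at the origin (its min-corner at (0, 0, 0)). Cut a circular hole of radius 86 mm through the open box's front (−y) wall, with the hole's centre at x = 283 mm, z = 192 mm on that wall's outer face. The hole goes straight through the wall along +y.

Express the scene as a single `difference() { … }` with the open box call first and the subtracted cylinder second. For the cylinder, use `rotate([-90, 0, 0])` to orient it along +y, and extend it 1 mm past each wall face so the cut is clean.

difference() {
  open_box();
  translate([283, -1, 192]) rotate([-90, 0, 0]) cylinder(h = 24, r = 86);
}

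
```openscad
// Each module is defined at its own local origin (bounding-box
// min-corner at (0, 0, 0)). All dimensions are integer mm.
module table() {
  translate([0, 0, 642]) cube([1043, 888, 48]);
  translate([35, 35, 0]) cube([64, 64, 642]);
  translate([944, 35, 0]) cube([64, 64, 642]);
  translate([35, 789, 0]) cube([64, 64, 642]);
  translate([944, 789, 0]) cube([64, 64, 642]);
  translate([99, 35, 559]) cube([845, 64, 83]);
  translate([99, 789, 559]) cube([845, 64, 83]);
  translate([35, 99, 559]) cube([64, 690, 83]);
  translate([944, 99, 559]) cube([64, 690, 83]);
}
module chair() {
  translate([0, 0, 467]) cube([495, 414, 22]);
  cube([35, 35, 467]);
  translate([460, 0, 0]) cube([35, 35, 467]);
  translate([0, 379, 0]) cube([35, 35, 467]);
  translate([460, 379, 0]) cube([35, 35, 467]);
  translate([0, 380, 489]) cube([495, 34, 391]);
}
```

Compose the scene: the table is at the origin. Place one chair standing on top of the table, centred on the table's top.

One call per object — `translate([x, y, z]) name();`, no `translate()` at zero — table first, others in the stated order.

table();
translate([274, 237, 690]) chair();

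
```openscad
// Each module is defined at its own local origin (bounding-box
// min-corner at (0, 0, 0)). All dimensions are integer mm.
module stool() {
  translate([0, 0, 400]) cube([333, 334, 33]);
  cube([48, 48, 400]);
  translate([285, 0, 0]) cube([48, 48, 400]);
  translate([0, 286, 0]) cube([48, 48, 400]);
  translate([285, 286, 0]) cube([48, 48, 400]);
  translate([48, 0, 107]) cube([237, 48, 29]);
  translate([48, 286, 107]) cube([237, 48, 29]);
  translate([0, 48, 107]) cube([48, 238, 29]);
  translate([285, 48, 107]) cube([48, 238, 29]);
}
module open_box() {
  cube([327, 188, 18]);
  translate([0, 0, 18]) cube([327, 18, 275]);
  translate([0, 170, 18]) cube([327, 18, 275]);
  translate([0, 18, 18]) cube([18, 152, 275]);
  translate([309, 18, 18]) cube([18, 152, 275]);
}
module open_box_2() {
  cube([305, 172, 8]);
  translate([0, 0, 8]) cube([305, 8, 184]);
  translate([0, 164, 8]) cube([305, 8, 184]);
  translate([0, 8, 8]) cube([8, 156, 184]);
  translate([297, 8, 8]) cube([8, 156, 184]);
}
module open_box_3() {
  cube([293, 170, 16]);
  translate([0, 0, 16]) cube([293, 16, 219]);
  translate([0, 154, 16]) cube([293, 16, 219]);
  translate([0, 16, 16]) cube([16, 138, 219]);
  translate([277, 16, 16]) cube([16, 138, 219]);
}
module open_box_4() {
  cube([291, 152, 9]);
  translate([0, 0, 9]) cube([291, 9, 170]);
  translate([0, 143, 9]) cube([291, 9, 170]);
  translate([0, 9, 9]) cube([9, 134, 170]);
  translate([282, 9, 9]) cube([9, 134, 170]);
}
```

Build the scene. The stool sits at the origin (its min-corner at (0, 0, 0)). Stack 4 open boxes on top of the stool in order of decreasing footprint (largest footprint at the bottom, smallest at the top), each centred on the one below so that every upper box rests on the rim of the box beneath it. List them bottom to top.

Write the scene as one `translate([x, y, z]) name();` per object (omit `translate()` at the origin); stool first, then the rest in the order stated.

stool();
translate([3, 73, 433]) open_box();
translate([14, 81, 726]) open_box_2();
translate([20, 82, 918]) open_box_3();
translate([21, 91, 1153]) open_box_4();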